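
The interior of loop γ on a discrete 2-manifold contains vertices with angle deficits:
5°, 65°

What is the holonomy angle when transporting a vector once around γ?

Holonomy = total enclosed curvature = 5° + 65° = 70°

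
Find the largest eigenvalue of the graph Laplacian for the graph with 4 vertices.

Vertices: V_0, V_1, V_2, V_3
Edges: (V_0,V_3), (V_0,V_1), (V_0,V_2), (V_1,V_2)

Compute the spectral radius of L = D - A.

Degrees: deg(V_0) = 3, deg(V_1) = 2, deg(V_2) = 2, deg(V_3) = 1.
L = D − A with rows/columns ordered (V_0, V_1, V_2, V_3):
  [ 3, -1, -1, -1]
  [-1,  2, -1,  0]
  [-1, -1,  2,  0]
  [-1,  0,  0,  1]
Characteristic polynomial: det(λI − L) = λ(λ − 1)(λ − 3)(λ − 4).
Roots: λ = 0; (λ − 1) = 0 ⇒ λ = 1; (λ − 3) = 0 ⇒ λ = 3; (λ − 4) = 0 ⇒ λ = 4.
(Check: the roots sum (with multiplicity) to 8, matching trace L = Σdeg = 2·4 = 8.)
Laplacian eigenvalues: [0.0, 1.0, 3.0, 4.0]. Largest eigenvalue (spectral radius) = 4.0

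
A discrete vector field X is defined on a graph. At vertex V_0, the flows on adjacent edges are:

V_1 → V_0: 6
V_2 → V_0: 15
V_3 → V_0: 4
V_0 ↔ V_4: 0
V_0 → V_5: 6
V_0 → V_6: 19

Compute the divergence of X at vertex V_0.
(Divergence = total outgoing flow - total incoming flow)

Divergence = sum of outgoing flows = (-6) + (-15) + (-4) + 0 + 6 + 19 = 0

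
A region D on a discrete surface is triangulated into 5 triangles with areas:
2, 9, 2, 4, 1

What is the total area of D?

2 + 9 + 2 + 4 + 1 = 18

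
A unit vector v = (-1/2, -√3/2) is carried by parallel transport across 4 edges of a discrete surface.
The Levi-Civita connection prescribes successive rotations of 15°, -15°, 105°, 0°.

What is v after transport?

Total rotation: 15° + (-15°) + 105° + 0° = 105°. Final vector: (0.9659, -0.2588)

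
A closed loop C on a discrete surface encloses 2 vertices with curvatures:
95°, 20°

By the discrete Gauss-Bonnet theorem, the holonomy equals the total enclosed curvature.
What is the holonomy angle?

Holonomy = total enclosed curvature = 95° + 20° = 115°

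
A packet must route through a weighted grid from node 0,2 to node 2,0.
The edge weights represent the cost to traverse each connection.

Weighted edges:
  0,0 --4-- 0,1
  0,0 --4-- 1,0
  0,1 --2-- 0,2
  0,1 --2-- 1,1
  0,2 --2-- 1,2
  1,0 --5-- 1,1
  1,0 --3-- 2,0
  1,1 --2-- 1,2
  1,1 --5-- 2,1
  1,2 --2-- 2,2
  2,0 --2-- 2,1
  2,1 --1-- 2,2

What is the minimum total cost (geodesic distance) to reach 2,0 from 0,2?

Shortest path: 0,2 → 1,2 → 2,2 → 2,1 → 2,0, total weight = 7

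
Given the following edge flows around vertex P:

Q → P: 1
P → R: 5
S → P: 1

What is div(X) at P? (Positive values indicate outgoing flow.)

Divergence = sum of outgoing flows = (-1) + 5 + (-1) = 3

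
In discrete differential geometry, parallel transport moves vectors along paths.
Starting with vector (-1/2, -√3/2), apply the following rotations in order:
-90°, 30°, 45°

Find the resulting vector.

Total rotation: (-90°) + 30° + 45° = -15°. Final vector: (-0.7071, -0.7071)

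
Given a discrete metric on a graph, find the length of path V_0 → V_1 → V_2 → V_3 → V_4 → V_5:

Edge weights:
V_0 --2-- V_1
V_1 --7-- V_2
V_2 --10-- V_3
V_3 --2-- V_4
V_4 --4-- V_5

Arc length = 2 + 7 + 10 + 2 + 4 = 25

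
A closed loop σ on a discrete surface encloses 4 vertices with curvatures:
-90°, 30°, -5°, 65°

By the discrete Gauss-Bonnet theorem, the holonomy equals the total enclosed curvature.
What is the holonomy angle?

Holonomy = total enclosed curvature = (-90°) + 30° + (-5°) + 65° = 0°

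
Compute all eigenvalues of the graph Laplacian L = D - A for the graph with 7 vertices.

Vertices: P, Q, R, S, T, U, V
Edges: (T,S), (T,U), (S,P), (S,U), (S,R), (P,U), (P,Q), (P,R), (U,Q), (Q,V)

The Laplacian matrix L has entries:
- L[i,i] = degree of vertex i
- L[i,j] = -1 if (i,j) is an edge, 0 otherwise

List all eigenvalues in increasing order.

Degrees: deg(P) = 4, deg(Q) = 3, deg(R) = 2, deg(S) = 4, deg(T) = 2, deg(U) = 4, deg(V) = 1.
L = D − A with rows/columns ordered (P, Q, R, S, T, U, V):
  [ 4, -1, -1, -1,  0, -1,  0]
  [-1,  3,  0,  0,  0, -1, -1]
  [-1,  0,  2, -1,  0,  0,  0]
  [-1,  0, -1,  4, -1, -1,  0]
  [ 0,  0,  0, -1,  2, -1,  0]
  [-1, -1,  0, -1, -1,  4,  0]
  [ 0, -1,  0,  0,  0,  0,  1]
Characteristic polynomial: det(λI − L) = λ(λ² − 5λ + 3)(λ² − 7λ + 9)(λ² − 8λ + 14).
Roots: λ = 0; (λ² − 5λ + 3) = 0 ⇒ λ = (5 ± √13)/2 ≈ 0.6972, 4.3028; (λ² − 7λ + 9) = 0 ⇒ λ = (7 ± √13)/2 ≈ 1.6972, 5.3028; (λ² − 8λ + 14) = 0 ⇒ λ = 4 ± √2 ≈ 2.5858, 5.4142.
(Check: the roots sum (with multiplicity) to 20, matching trace L = Σdeg = 2·10 = 20.)
Laplacian eigenvalues (increasing order): [0.0, 0.6972, 1.6972, 2.5858, 4.3028, 5.3028, 5.4142]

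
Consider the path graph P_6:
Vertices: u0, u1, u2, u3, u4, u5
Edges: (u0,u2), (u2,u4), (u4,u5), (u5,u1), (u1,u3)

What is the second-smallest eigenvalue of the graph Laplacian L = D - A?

The path graph P_n has Laplacian eigenvalues λ_k = 2 − 2cos(kπ/n), k = 0, 1, …, n−1. Here n = 6:
k=0: 2 − 2cos(0) = 0.0; k=1: 2 − 2cos(π/6) = 0.2679; k=2: 2 − 2cos(π/3) = 1.0; k=3: 2 − 2cos(π/2) = 2.0; k=4: 2 − 2cos(2π/3) = 3.0; k=5: 2 − 2cos(5π/6) = 3.7321.
Laplacian eigenvalues: [0.0, 0.2679, 1.0, 2.0, 3.0, 3.7321]. Algebraic connectivity (smallest non-zero eigenvalue) = 0.2679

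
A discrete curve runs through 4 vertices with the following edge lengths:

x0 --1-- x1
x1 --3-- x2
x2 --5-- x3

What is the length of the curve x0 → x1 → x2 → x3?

Arc length = 1 + 3 + 5 = 9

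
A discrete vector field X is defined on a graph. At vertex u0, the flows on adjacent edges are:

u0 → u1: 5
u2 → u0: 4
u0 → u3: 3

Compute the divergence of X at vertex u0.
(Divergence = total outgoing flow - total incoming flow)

Divergence = sum of outgoing flows = 5 + (-4) + 3 = 4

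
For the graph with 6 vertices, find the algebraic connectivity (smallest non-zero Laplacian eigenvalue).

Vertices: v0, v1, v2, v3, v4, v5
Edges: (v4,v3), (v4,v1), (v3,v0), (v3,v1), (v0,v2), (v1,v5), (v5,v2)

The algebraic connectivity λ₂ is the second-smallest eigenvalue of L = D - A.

Degrees: deg(v0) = 2, deg(v1) = 3, deg(v2) = 2, deg(v3) = 3, deg(v4) = 2, deg(v5) = 2.
L = D − A with rows/columns ordered (v0, v1, v2, v3, v4, v5):
  [ 2,  0, -1, -1,  0,  0]
  [ 0,  3,  0, -1, -1, -1]
  [-1,  0,  2,  0,  0, -1]
  [-1, -1,  0,  3, -1,  0]
  [ 0, -1,  0, -1,  2,  0]
  [ 0, -1, -1,  0,  0,  2]
Characteristic polynomial: det(λI − L) = λ(λ − 1)(λ² − 6λ + 7)(λ − 3)(λ − 4).
Roots: λ = 0; (λ − 1) = 0 ⇒ λ = 1; (λ² − 6λ + 7) = 0 ⇒ λ = 3 ± √2 ≈ 1.5858, 4.4142; (λ − 3) = 0 ⇒ λ = 3; (λ − 4) = 0 ⇒ λ = 4.
(Check: the roots sum (with multiplicity) to 14, matching trace L = Σdeg = 2·7 = 14.)
Laplacian eigenvalues: [0.0, 1.0, 1.5858, 3.0, 4.0, 4.4142]. Algebraic connectivity (smallest non-zero eigenvalue) = 1.0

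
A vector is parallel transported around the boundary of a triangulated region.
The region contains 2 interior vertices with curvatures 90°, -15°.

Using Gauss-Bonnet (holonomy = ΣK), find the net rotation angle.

Holonomy = total enclosed curvature = 90° + (-15°) = 75°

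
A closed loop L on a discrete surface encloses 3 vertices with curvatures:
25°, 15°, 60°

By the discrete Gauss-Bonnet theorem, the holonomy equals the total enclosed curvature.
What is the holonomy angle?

Holonomy = total enclosed curvature = 25° + 15° + 60° = 100°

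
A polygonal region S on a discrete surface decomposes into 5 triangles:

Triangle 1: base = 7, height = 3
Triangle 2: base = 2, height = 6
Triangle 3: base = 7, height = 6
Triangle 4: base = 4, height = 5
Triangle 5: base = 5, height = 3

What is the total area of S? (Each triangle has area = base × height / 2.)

(1/2)×7×3 + (1/2)×2×6 + (1/2)×7×6 + (1/2)×4×5 + (1/2)×5×3 = 55.0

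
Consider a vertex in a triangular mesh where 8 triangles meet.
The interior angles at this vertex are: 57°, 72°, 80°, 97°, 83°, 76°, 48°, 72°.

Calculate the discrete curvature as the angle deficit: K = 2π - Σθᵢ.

Sum of angles = 585°. K = 360° - 585° = -225° = -5π/4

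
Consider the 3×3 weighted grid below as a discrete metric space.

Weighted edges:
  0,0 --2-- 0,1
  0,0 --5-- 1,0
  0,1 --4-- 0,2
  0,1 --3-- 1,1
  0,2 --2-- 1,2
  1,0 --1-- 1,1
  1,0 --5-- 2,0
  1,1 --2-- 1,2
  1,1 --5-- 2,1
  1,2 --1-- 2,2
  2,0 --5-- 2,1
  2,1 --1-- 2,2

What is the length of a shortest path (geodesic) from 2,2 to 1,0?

Shortest path: 2,2 → 1,2 → 1,1 → 1,0, total weight = 4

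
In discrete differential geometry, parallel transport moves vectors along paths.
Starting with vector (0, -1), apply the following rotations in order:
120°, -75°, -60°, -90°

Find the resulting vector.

Total rotation: 120° + (-75°) + (-60°) + (-90°) = -105°. Final vector: (-0.9659, 0.2588)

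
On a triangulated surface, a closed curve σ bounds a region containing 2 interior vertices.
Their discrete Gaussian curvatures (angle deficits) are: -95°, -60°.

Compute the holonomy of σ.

Holonomy = total enclosed curvature = (-95°) + (-60°) = -155°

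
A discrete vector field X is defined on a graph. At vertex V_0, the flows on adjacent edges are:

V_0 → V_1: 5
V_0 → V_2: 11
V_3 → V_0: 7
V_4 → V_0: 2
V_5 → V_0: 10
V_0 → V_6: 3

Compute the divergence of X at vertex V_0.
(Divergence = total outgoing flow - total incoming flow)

Divergence = sum of outgoing flows = 5 + 11 + (-7) + (-2) + (-10) + 3 = 0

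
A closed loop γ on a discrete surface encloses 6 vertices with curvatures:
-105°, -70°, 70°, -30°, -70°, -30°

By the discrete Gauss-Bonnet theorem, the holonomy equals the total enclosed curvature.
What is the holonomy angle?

Holonomy = total enclosed curvature = (-105°) + (-70°) + 70° + (-30°) + (-70°) + (-30°) = -235°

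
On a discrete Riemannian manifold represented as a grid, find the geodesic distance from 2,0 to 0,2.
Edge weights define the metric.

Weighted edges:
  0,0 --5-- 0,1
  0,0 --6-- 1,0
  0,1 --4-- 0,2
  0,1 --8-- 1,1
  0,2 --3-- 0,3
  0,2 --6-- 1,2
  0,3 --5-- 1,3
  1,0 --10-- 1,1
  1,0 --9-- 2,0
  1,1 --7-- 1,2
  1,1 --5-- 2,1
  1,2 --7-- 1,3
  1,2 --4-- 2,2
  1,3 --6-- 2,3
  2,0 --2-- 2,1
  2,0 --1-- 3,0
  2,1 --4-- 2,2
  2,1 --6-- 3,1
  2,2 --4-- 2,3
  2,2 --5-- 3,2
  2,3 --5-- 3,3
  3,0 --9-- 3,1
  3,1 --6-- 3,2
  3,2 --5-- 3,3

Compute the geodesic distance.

Shortest path: 2,0 → 2,1 → 2,2 → 1,2 → 0,2, total weight = 16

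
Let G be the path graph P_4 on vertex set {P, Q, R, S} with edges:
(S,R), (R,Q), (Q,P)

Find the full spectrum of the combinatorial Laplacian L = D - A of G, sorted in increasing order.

The path graph P_n has Laplacian eigenvalues λ_k = 2 − 2cos(kπ/n), k = 0, 1, …, n−1. Here n = 4:
k=0: 2 − 2cos(0) = 0.0; k=1: 2 − 2cos(π/4) = 0.5858; k=2: 2 − 2cos(π/2) = 2.0; k=3: 2 − 2cos(3π/4) = 3.4142.
Laplacian eigenvalues (increasing order): [0.0, 0.5858, 2.0, 3.4142]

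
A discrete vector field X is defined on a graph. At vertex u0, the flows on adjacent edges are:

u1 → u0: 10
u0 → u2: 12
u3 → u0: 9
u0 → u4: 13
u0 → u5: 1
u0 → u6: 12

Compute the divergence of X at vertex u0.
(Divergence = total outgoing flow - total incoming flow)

Divergence = sum of outgoing flows = (-10) + 12 + (-9) + 13 + 1 + 12 = 19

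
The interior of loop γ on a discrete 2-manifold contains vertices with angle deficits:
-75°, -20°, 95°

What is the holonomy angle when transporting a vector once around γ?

Holonomy = total enclosed curvature = (-75°) + (-20°) + 95° = 0°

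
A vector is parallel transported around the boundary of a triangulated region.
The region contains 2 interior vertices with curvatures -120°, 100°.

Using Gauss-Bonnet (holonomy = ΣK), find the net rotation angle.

Holonomy = total enclosed curvature = (-120°) + 100° = -20°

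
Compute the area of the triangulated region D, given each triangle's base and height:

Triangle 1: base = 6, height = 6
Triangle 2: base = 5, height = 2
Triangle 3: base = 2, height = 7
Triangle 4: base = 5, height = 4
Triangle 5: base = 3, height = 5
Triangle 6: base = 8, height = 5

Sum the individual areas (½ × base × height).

(1/2)×6×6 + (1/2)×5×2 + (1/2)×2×7 + (1/2)×5×4 + (1/2)×3×5 + (1/2)×8×5 = 67.5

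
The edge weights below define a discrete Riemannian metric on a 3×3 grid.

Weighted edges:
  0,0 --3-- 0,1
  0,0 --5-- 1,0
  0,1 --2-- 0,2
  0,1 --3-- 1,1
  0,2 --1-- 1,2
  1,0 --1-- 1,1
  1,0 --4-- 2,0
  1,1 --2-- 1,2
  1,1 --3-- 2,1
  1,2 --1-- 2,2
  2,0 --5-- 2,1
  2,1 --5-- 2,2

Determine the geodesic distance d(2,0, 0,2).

Shortest path: 2,0 → 1,0 → 1,1 → 1,2 → 0,2, total weight = 8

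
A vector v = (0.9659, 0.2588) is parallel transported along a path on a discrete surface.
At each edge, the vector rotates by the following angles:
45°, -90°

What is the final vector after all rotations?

Total rotation: 45° + (-90°) = -45°. Final vector: (0.8660, -0.5000)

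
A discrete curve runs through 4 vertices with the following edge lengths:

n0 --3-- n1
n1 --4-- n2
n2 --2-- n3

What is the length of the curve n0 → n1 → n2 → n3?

Arc length = 3 + 4 + 2 = 9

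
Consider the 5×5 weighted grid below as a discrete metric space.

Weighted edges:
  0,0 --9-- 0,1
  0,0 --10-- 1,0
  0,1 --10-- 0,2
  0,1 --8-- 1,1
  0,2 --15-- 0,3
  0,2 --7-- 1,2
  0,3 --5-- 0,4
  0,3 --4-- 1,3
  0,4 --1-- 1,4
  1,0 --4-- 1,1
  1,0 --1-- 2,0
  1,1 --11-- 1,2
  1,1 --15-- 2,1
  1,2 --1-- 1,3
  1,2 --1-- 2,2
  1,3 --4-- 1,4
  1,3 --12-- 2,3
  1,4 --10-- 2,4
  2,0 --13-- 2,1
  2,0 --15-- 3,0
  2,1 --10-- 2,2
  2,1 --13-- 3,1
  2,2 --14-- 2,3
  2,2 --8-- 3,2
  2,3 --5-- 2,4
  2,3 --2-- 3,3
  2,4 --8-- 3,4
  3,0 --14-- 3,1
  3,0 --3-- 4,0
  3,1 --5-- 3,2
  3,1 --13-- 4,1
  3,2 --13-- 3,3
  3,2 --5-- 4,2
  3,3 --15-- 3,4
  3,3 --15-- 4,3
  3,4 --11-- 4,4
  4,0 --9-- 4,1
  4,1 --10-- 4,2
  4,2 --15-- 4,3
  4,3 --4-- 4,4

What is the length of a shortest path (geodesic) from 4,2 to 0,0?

Shortest path: 4,2 → 3,2 → 2,2 → 1,2 → 1,1 → 1,0 → 0,0, total weight = 39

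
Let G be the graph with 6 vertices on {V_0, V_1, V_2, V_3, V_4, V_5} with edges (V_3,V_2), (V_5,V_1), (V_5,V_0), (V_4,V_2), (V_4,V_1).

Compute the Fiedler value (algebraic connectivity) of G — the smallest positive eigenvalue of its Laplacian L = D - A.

Degrees: deg(V_0) = 1, deg(V_1) = 2, deg(V_2) = 2, deg(V_3) = 1, deg(V_4) = 2, deg(V_5) = 2.
L = D − A with rows/columns ordered (V_0, V_1, V_2, V_3, V_4, V_5):
  [ 1,  0,  0,  0,  0, -1]
  [ 0,  2,  0,  0, -1, -1]
  [ 0,  0,  2, -1, -1,  0]
  [ 0,  0, -1,  1,  0,  0]
  [ 0, -1, -1,  0,  2,  0]
  [-1, -1,  0,  0,  0,  2]
Characteristic polynomial: det(λI − L) = λ(λ² − 4λ + 1)(λ − 1)(λ − 2)(λ − 3).
Roots: λ = 0; (λ² − 4λ + 1) = 0 ⇒ λ = 2 ± √3 ≈ 0.2679, 3.7321; (λ − 1) = 0 ⇒ λ = 1; (λ − 2) = 0 ⇒ λ = 2; (λ − 3) = 0 ⇒ λ = 3.
(Check: the roots sum (with multiplicity) to 10, matching trace L = Σdeg = 2·5 = 10.)
Laplacian eigenvalues: [0.0, 0.2679, 1.0, 2.0, 3.0, 3.7321]. Algebraic connectivity (smallest non-zero eigenvalue) = 0.2679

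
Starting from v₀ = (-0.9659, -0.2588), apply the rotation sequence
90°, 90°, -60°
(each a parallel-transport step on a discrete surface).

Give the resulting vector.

Total rotation: 90° + 90° + (-60°) = 120°. Final vector: (0.7071, -0.7071)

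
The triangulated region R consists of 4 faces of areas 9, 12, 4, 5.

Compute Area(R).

9 + 12 + 4 + 5 = 30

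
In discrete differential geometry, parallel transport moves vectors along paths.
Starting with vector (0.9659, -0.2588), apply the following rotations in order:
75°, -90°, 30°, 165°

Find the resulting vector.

Total rotation: 75° + (-90°) + 30° + 165° = 180°. Final vector: (-0.9659, 0.2588)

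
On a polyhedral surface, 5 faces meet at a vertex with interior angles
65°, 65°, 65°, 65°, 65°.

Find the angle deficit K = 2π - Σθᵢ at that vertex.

Sum of angles = 325°. K = 360° - 325° = 35° = 7π/36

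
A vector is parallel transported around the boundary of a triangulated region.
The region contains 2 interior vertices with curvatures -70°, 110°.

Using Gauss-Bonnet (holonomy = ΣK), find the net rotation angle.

Holonomy = total enclosed curvature = (-70°) + 110° = 40°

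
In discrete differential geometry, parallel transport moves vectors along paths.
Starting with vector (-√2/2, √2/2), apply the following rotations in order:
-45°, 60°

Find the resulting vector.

Total rotation: (-45°) + 60° = 15°. Final vector: (-0.8660, 0.5000)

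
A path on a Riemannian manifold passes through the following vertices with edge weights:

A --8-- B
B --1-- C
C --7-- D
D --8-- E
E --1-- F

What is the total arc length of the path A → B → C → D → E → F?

Arc length = 8 + 1 + 7 + 8 + 1 = 25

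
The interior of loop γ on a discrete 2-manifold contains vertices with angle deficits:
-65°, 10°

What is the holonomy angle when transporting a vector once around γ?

Holonomy = total enclosed curvature = (-65°) + 10° = -55°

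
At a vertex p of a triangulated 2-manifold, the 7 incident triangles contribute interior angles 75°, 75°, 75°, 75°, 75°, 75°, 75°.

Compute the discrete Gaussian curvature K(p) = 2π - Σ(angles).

Sum of angles = 525°. K = 360° - 525° = -165°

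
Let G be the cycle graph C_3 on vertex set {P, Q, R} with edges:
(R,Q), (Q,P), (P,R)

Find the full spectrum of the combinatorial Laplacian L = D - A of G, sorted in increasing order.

The cycle graph C_n has Laplacian eigenvalues λ_k = 2 − 2cos(2πk/n), k = 0, 1, …, n−1. Here n = 3:
k=0: 2 − 2cos(0) = 0.0; k=1: 2 − 2cos(2π/3) = 3.0; k=2: 2 − 2cos(4π/3) = 3.0.
Laplacian eigenvalues (increasing order): [0.0, 3.0, 3.0]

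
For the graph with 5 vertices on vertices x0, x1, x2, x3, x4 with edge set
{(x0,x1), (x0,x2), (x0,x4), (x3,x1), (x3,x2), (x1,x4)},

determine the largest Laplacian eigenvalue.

Degrees: deg(x0) = 3, deg(x1) = 3, deg(x2) = 2, deg(x3) = 2, deg(x4) = 2.
L = D − A with rows/columns ordered (x0, x1, x2, x3, x4):
  [ 3, -1, -1,  0, -1]
  [-1,  3,  0, -1, -1]
  [-1,  0,  2, -1,  0]
  [ 0, -1, -1,  2,  0]
  [-1, -1,  0,  0,  2]
Characteristic polynomial: det(λI − L) = λ(λ² − 5λ + 5)(λ² − 7λ + 11).
Roots: λ = 0; (λ² − 5λ + 5) = 0 ⇒ λ = (5 ± √5)/2 ≈ 1.382, 3.618; (λ² − 7λ + 11) = 0 ⇒ λ = (7 ± √5)/2 ≈ 2.382, 4.618.
(Check: the roots sum (with multiplicity) to 12, matching trace L = Σdeg = 2·6 = 12.)
Laplacian eigenvalues: [0.0, 1.382, 2.382, 3.618, 4.618]. Largest eigenvalue (spectral radius) = 4.618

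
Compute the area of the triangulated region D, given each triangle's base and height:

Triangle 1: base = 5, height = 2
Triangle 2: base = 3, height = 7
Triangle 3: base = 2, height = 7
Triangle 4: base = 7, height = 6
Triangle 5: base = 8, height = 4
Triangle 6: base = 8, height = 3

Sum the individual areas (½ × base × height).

(1/2)×5×2 + (1/2)×3×7 + (1/2)×2×7 + (1/2)×7×6 + (1/2)×8×4 + (1/2)×8×3 = 71.5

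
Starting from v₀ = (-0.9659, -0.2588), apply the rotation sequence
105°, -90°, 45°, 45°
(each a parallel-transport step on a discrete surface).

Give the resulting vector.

Total rotation: 105° + (-90°) + 45° + 45° = 105°. Final vector: (0.5000, -0.8660)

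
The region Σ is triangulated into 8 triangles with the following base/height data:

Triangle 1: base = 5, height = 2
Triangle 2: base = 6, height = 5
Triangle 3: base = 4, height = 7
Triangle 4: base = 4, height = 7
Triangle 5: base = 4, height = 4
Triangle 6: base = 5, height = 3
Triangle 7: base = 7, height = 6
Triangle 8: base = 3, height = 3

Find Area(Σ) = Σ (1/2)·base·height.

(1/2)×5×2 + (1/2)×6×5 + (1/2)×4×7 + (1/2)×4×7 + (1/2)×4×4 + (1/2)×5×3 + (1/2)×7×6 + (1/2)×3×3 = 89.0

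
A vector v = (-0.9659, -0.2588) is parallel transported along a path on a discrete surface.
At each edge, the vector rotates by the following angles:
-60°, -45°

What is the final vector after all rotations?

Total rotation: (-60°) + (-45°) = -105°. Final vector: (0, 1)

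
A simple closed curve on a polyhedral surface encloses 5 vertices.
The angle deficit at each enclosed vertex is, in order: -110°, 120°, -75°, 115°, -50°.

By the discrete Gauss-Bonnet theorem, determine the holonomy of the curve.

Holonomy = total enclosed curvature = (-110°) + 120° + (-75°) + 115° + (-50°) = 0°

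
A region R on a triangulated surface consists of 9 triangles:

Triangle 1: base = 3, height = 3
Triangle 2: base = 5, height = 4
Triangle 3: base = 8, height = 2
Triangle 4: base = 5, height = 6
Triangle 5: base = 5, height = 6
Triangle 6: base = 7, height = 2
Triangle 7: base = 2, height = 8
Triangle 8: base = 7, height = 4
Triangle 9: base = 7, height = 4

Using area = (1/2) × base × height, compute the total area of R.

(1/2)×3×3 + (1/2)×5×4 + (1/2)×8×2 + (1/2)×5×6 + (1/2)×5×6 + (1/2)×7×2 + (1/2)×2×8 + (1/2)×7×4 + (1/2)×7×4 = 95.5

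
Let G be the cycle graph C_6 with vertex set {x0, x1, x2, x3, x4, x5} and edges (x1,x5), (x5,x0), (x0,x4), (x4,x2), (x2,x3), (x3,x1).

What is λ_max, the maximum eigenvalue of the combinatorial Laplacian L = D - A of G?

The cycle graph C_n has Laplacian eigenvalues λ_k = 2 − 2cos(2πk/n), k = 0, 1, …, n−1. Here n = 6:
k=0: 2 − 2cos(0) = 0.0; k=1: 2 − 2cos(π/3) = 1.0; k=2: 2 − 2cos(2π/3) = 3.0; k=3: 2 − 2cos(π) = 4.0; k=4: 2 − 2cos(4π/3) = 3.0; k=5: 2 − 2cos(5π/3) = 1.0.
Laplacian eigenvalues: [0.0, 1.0, 1.0, 3.0, 3.0, 4.0]. Largest eigenvalue (spectral radius) = 4.0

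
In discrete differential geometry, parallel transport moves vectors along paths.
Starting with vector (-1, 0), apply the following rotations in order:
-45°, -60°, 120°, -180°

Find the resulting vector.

Total rotation: (-45°) + (-60°) + 120° + (-180°) = -165°. Final vector: (0.9659, 0.2588)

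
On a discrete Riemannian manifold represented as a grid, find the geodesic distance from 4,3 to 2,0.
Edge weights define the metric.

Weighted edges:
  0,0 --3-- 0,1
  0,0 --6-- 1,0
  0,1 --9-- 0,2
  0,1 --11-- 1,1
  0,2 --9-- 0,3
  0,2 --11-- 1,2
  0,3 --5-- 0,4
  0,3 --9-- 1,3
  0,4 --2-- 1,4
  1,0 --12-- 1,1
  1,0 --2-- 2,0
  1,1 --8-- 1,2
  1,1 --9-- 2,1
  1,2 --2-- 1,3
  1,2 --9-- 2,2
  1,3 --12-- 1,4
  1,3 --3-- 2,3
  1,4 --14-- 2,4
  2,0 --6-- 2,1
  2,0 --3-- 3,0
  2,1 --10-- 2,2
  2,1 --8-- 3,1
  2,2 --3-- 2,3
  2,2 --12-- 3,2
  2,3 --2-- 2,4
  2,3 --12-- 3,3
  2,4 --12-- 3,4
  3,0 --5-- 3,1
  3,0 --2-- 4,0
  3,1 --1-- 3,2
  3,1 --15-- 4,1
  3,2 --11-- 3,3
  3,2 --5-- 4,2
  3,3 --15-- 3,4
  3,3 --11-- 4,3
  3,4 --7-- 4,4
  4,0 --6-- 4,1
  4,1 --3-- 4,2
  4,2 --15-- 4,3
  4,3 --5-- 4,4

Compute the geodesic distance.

Shortest path: 4,3 → 4,2 → 3,2 → 3,1 → 3,0 → 2,0, total weight = 29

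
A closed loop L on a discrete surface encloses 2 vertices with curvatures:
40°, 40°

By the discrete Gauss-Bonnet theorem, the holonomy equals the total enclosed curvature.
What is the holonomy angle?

Holonomy = total enclosed curvature = 40° + 40° = 80°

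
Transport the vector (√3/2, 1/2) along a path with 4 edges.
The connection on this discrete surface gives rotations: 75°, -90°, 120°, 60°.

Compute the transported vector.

Total rotation: 75° + (-90°) + 120° + 60° = 165°. Final vector: (-0.9659, -0.2588)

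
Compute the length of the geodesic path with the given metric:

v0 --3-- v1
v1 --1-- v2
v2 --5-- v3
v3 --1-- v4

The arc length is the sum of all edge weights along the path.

Arc length = 3 + 1 + 5 + 1 = 10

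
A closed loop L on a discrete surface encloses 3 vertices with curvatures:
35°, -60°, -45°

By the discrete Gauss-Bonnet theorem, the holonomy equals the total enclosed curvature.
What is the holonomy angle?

Holonomy = total enclosed curvature = 35° + (-60°) + (-45°) = -70°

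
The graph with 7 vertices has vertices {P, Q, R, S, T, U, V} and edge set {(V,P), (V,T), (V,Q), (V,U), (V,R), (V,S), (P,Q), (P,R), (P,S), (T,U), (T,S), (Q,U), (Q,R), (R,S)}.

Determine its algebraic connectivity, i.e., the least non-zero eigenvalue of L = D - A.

Degrees: deg(P) = 4, deg(Q) = 4, deg(R) = 4, deg(S) = 4, deg(T) = 3, deg(U) = 3, deg(V) = 6.
L = D − A with rows/columns ordered (P, Q, R, S, T, U, V):
  [ 4, -1, -1, -1,  0,  0, -1]
  [-1,  4, -1,  0,  0, -1, -1]
  [-1, -1,  4, -1,  0,  0, -1]
  [-1,  0, -1,  4, -1,  0, -1]
  [ 0,  0,  0, -1,  3, -1, -1]
  [ 0, -1,  0,  0, -1,  3, -1]
  [-1, -1, -1, -1, -1, -1,  6]
Characteristic polynomial: det(λI − L) = λ(λ² − 8λ + 13)(λ − 3)(λ − 5)²(λ − 7).
Roots: λ = 0; (λ² − 8λ + 13) = 0 ⇒ λ = 4 ± √3 ≈ 2.2679, 5.7321; (λ − 3) = 0 ⇒ λ = 3; (λ − 5) = 0 ⇒ λ = 5 (multiplicity 2); (λ − 7) = 0 ⇒ λ = 7.
(Check: the roots sum (with multiplicity) to 28, matching trace L = Σdeg = 2·14 = 28.)
Laplacian eigenvalues: [0.0, 2.2679, 3.0, 5.0, 5.0, 5.7321, 7.0]. Algebraic connectivity (smallest non-zero eigenvalue) = 2.2679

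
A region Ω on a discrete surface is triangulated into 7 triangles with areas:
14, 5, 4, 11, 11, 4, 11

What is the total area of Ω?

14 + 5 + 4 + 11 + 11 + 4 + 11 = 60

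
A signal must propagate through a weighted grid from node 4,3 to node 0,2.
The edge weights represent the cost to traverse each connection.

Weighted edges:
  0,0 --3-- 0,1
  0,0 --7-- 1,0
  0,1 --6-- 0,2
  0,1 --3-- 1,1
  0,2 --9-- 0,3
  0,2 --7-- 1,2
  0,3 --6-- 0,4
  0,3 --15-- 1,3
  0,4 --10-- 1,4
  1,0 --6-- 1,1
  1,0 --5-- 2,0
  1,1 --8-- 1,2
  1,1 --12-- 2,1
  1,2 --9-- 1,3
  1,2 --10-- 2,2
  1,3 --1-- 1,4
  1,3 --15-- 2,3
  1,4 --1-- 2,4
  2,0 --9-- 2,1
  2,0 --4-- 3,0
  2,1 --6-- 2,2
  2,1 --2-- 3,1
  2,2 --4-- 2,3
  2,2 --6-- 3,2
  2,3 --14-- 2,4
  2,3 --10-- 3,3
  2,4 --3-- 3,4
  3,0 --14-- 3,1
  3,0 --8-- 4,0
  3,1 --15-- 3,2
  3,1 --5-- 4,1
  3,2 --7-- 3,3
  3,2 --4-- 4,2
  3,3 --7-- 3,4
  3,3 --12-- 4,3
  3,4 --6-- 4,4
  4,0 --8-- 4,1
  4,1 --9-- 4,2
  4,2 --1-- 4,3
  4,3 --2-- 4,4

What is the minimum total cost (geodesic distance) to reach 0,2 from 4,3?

Shortest path: 4,3 → 4,2 → 3,2 → 2,2 → 1,2 → 0,2, total weight = 28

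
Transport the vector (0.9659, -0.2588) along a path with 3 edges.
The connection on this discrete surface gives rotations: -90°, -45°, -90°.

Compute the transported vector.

Total rotation: (-90°) + (-45°) + (-90°) = -225° ≡ 135° (mod 360°). Final vector: (-0.5000, 0.8660)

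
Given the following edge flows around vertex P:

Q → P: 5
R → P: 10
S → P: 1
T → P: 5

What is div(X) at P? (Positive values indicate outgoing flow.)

Divergence = sum of outgoing flows = (-5) + (-10) + (-1) + (-5) = -21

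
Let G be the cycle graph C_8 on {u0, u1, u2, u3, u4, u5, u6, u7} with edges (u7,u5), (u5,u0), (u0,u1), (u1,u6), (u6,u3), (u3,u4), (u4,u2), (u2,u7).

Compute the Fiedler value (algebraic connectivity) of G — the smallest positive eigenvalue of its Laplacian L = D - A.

The cycle graph C_n has Laplacian eigenvalues λ_k = 2 − 2cos(2πk/n), k = 0, 1, …, n−1. Here n = 8:
k=0: 2 − 2cos(0) = 0.0; k=1: 2 − 2cos(π/4) = 0.5858; k=2: 2 − 2cos(π/2) = 2.0; k=3: 2 − 2cos(3π/4) = 3.4142; k=4: 2 − 2cos(π) = 4.0; k=5: 2 − 2cos(5π/4) = 3.4142; k=6: 2 − 2cos(3π/2) = 2.0; k=7: 2 − 2cos(7π/4) = 0.5858.
Laplacian eigenvalues: [0.0, 0.5858, 0.5858, 2.0, 2.0, 3.4142, 3.4142, 4.0]. Algebraic connectivity (smallest non-zero eigenvalue) = 0.5858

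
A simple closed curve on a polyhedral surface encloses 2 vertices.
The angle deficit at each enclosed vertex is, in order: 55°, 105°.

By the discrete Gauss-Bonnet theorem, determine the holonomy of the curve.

Holonomy = total enclosed curvature = 55° + 105° = 160°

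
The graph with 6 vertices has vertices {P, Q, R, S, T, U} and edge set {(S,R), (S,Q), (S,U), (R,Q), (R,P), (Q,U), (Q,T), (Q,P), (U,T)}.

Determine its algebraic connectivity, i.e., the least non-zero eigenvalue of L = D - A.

Degrees: deg(P) = 2, deg(Q) = 5, deg(R) = 3, deg(S) = 3, deg(T) = 2, deg(U) = 3.
L = D − A with rows/columns ordered (P, Q, R, S, T, U):
  [ 2, -1, -1,  0,  0,  0]
  [-1,  5, -1, -1, -1, -1]
  [-1, -1,  3, -1,  0,  0]
  [ 0, -1, -1,  3,  0, -1]
  [ 0, -1,  0,  0,  2, -1]
  [ 0, -1,  0, -1, -1,  3]
Characteristic polynomial: det(λI − L) = λ(λ² − 5λ + 5)(λ² − 7λ + 11)(λ − 6).
Roots: λ = 0; (λ² − 5λ + 5) = 0 ⇒ λ = (5 ± √5)/2 ≈ 1.382, 3.618; (λ² − 7λ + 11) = 0 ⇒ λ = (7 ± √5)/2 ≈ 2.382, 4.618; (λ − 6) = 0 ⇒ λ = 6.
(Check: the roots sum (with multiplicity) to 18, matching trace L = Σdeg = 2·9 = 18.)
Laplacian eigenvalues: [0.0, 1.382, 2.382, 3.618, 4.618, 6.0]. Algebraic connectivity (smallest non-zero eigenvalue) = 1.382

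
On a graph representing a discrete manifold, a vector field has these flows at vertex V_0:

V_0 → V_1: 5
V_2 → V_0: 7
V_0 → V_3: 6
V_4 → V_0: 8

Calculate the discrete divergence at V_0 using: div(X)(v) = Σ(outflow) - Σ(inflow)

Divergence = sum of outgoing flows = 5 + (-7) + 6 + (-8) = -4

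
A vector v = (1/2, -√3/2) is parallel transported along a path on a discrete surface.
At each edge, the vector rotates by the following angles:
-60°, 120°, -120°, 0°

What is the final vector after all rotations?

Total rotation: (-60°) + 120° + (-120°) + 0° = -60°. Final vector: (-0.5000, -0.8660)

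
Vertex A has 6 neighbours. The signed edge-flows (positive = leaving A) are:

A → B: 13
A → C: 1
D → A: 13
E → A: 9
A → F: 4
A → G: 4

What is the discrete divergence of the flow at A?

Divergence = sum of outgoing flows = 13 + 1 + (-13) + (-9) + 4 + 4 = 0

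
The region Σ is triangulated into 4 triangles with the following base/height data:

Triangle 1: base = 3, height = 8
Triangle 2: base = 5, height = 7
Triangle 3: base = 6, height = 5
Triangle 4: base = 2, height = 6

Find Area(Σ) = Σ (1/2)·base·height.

(1/2)×3×8 + (1/2)×5×7 + (1/2)×6×5 + (1/2)×2×6 = 50.5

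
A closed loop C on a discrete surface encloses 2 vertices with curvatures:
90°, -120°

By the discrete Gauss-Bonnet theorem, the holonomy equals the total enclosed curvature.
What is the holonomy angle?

Holonomy = total enclosed curvature = 90° + (-120°) = -30°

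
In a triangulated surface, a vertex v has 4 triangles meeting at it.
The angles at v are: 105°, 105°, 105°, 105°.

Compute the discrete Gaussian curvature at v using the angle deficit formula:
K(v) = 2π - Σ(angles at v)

Sum of angles = 420°. K = 360° - 420° = -60° = -π/3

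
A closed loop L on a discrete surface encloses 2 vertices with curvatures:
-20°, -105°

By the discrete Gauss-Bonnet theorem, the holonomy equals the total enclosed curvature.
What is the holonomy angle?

Holonomy = total enclosed curvature = (-20°) + (-105°) = -125°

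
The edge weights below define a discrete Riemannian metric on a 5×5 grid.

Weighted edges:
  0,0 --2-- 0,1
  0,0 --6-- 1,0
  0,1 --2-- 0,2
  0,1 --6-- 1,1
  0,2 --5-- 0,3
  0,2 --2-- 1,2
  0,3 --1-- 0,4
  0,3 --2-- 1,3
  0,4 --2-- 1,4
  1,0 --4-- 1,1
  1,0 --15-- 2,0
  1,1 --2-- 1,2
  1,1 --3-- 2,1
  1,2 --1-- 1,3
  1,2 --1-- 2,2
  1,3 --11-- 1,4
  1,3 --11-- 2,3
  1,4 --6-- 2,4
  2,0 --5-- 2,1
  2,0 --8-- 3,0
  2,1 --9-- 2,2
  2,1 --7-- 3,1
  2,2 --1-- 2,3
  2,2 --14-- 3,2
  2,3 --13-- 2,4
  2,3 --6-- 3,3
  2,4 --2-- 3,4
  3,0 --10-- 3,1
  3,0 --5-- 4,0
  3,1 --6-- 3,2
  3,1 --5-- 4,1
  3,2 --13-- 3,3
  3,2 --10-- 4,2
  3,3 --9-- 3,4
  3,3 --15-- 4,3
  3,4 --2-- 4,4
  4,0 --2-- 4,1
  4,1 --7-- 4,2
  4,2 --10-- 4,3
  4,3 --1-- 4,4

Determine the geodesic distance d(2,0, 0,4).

Shortest path: 2,0 → 2,1 → 1,1 → 1,2 → 1,3 → 0,3 → 0,4, total weight = 14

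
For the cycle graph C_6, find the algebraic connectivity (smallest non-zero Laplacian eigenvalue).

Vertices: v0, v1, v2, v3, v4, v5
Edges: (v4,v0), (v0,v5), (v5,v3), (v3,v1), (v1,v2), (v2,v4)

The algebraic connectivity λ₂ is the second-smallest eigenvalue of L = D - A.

The cycle graph C_n has Laplacian eigenvalues λ_k = 2 − 2cos(2πk/n), k = 0, 1, …, n−1. Here n = 6:
k=0: 2 − 2cos(0) = 0.0; k=1: 2 − 2cos(π/3) = 1.0; k=2: 2 − 2cos(2π/3) = 3.0; k=3: 2 − 2cos(π) = 4.0; k=4: 2 − 2cos(4π/3) = 3.0; k=5: 2 − 2cos(5π/3) = 1.0.
Laplacian eigenvalues: [0.0, 1.0, 1.0, 3.0, 3.0, 4.0]. Algebraic connectivity (smallest non-zero eigenvalue) = 1.0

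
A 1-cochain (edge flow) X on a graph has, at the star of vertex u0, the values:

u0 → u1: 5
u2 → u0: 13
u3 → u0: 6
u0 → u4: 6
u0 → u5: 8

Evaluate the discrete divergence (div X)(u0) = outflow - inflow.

Divergence = sum of outgoing flows = 5 + (-13) + (-6) + 6 + 8 = 0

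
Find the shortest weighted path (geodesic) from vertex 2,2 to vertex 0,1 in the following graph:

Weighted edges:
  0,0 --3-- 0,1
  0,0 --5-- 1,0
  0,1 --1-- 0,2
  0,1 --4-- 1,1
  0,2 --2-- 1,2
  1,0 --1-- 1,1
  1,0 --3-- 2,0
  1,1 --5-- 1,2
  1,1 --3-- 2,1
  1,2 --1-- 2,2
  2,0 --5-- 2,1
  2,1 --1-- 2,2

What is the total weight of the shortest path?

Shortest path: 2,2 → 1,2 → 0,2 → 0,1, total weight = 4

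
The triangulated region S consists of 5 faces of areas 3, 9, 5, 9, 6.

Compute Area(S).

3 + 9 + 5 + 9 + 6 = 32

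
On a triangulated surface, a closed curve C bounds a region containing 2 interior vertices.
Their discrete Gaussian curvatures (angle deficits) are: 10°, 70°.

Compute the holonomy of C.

Holonomy = total enclosed curvature = 10° + 70° = 80°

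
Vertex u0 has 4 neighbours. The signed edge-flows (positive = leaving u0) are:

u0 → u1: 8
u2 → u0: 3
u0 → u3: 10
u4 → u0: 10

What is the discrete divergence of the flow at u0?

Divergence = sum of outgoing flows = 8 + (-3) + 10 + (-10) = 5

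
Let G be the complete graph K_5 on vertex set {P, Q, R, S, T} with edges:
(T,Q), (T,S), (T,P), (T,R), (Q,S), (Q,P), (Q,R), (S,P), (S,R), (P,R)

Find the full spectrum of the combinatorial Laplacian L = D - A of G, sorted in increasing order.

For the complete graph K_n, L = nI − J (J = all-ones matrix). J has eigenvalues n (once, eigenvector 𝟙) and 0 (multiplicity n−1), so L has eigenvalues 0 (once) and n (multiplicity n−1). Here n = 5: eigenvalue 0 once and 5 with multiplicity 4.
Laplacian eigenvalues (increasing order): [0.0, 5.0, 5.0, 5.0, 5.0]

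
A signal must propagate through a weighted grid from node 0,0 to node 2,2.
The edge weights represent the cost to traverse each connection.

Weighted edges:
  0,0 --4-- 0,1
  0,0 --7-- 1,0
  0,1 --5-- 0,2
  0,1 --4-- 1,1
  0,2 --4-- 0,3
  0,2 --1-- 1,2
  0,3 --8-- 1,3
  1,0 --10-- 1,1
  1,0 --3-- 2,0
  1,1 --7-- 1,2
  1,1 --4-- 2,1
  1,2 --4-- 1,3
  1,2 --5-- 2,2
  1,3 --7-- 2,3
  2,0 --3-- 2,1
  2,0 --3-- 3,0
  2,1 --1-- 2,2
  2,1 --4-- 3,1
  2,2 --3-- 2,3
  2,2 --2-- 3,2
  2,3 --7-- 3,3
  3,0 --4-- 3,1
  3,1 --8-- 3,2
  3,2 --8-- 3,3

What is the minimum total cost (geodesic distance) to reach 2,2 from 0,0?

Shortest path: 0,0 → 0,1 → 1,1 → 2,1 → 2,2, total weight = 13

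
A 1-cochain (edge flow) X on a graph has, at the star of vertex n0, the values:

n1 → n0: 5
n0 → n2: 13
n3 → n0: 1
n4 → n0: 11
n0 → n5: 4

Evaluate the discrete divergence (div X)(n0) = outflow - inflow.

Divergence = sum of outgoing flows = (-5) + 13 + (-1) + (-11) + 4 = 0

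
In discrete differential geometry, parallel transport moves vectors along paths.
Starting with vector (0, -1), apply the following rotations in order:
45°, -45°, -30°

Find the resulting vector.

Total rotation: 45° + (-45°) + (-30°) = -30°. Final vector: (-0.5000, -0.8660)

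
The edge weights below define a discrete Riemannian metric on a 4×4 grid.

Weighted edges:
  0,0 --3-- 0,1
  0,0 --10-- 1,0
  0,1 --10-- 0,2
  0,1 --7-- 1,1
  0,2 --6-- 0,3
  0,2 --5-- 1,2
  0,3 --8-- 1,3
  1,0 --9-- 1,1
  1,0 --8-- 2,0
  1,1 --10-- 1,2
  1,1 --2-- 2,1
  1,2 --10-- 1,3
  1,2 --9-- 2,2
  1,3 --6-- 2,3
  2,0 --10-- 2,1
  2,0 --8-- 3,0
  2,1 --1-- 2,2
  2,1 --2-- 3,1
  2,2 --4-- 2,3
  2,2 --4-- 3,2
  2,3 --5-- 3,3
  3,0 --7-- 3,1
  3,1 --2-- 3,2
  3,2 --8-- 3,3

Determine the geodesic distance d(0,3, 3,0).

Shortest path: 0,3 → 1,3 → 2,3 → 2,2 → 2,1 → 3,1 → 3,0, total weight = 28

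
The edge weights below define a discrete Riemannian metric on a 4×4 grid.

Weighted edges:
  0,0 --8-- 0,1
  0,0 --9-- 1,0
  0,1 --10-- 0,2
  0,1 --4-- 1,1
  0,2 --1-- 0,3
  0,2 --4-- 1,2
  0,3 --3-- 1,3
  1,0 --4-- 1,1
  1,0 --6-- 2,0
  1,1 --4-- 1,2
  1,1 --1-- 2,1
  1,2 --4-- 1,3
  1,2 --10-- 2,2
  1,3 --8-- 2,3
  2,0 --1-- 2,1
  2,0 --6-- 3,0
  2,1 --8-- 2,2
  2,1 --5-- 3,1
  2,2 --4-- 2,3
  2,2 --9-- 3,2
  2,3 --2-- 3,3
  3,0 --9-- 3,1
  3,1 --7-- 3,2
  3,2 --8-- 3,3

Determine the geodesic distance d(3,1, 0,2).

Shortest path: 3,1 → 2,1 → 1,1 → 1,2 → 0,2, total weight = 14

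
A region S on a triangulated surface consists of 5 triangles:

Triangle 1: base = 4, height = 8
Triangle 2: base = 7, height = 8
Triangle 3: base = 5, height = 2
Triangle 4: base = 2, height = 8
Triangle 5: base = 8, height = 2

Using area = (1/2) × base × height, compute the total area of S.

(1/2)×4×8 + (1/2)×7×8 + (1/2)×5×2 + (1/2)×2×8 + (1/2)×8×2 = 65.0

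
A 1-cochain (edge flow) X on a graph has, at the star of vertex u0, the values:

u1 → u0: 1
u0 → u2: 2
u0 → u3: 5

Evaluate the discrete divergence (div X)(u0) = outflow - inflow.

Divergence = sum of outgoing flows = (-1) + 2 + 5 = 6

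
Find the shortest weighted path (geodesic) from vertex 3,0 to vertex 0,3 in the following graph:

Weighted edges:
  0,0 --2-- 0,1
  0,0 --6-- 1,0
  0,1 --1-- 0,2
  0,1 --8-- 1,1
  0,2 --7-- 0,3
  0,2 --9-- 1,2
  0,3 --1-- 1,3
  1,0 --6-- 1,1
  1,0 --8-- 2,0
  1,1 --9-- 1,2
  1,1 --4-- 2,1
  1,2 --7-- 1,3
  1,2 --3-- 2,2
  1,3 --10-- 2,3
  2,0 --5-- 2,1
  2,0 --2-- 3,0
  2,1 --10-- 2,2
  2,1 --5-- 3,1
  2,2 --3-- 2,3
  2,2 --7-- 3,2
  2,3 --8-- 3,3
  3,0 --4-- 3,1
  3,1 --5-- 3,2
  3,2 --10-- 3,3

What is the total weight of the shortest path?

Shortest path: 3,0 → 2,0 → 1,0 → 0,0 → 0,1 → 0,2 → 0,3, total weight = 26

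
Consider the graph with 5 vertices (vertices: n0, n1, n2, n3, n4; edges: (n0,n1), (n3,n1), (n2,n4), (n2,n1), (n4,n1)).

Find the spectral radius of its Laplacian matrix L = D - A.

Degrees: deg(n0) = 1, deg(n1) = 4, deg(n2) = 2, deg(n3) = 1, deg(n4) = 2.
L = D − A with rows/columns ordered (n0, n1, n2, n3, n4):
  [ 1, -1,  0,  0,  0]
  [-1,  4, -1, -1, -1]
  [ 0, -1,  2,  0, -1]
  [ 0, -1,  0,  1,  0]
  [ 0, -1, -1,  0,  2]
Characteristic polynomial: det(λI − L) = λ(λ − 1)²(λ − 3)(λ − 5).
Roots: λ = 0; (λ − 1) = 0 ⇒ λ = 1 (multiplicity 2); (λ − 3) = 0 ⇒ λ = 3; (λ − 5) = 0 ⇒ λ = 5.
(Check: the roots sum (with multiplicity) to 10, matching trace L = Σdeg = 2·5 = 10.)
Laplacian eigenvalues: [0.0, 1.0, 1.0, 3.0, 5.0]. Largest eigenvalue (spectral radius) = 5.0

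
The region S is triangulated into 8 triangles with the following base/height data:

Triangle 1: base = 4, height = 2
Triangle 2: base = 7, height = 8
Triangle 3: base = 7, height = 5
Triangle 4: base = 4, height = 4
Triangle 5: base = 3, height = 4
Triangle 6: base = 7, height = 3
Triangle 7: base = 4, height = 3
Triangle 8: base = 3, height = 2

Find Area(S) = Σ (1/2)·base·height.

(1/2)×4×2 + (1/2)×7×8 + (1/2)×7×5 + (1/2)×4×4 + (1/2)×3×4 + (1/2)×7×3 + (1/2)×4×3 + (1/2)×3×2 = 83.0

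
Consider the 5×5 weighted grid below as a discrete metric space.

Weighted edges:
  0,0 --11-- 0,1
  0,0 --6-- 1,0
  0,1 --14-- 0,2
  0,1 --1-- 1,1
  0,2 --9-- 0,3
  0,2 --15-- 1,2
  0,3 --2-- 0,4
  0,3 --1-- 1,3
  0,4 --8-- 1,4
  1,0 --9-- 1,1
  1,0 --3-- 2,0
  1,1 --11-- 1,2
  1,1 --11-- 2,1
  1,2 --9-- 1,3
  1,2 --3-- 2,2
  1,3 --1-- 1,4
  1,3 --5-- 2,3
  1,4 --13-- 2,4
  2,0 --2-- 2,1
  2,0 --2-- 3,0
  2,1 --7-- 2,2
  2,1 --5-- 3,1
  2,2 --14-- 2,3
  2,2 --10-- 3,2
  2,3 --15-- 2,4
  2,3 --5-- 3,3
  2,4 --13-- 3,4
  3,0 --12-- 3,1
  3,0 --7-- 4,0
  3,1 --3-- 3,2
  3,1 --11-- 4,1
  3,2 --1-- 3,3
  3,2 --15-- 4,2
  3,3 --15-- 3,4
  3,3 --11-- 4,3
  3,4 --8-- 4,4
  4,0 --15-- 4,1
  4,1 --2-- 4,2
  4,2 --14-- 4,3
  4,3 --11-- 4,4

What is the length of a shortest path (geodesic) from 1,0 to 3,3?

Shortest path: 1,0 → 2,0 → 2,1 → 3,1 → 3,2 → 3,3, total weight = 14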